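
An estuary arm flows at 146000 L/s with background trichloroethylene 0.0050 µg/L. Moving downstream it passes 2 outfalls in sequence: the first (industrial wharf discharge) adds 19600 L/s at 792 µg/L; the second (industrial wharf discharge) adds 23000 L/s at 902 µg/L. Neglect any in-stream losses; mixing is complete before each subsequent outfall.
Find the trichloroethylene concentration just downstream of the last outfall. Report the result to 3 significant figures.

192 µg/L

Outfall 1: combined Q = 165600 L/s; C = (146000·0.005000 + 19600·792.0)/165600 = 93.74 µg/L.
Outfall 2: combined Q = 188600 L/s; C = (165600·93.74 + 23000·902.0)/188600 = 192.3 µg/L.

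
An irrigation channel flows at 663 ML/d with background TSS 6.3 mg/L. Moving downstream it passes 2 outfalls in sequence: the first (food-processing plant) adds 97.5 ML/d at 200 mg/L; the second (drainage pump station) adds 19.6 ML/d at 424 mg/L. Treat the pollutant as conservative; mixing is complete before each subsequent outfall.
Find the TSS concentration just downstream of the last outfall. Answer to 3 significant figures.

Below outfall 1: Q → 760.5 ML/d, C = (663.0·6.300 + 97.50·200.0)/760.5 = 31.13 mg/L.
Below outfall 2: Q → 780.1 ML/d, C = (760.5·31.13 + 19.60·424.0)/780.1 = 41.00 mg/L.

41.0 mg/L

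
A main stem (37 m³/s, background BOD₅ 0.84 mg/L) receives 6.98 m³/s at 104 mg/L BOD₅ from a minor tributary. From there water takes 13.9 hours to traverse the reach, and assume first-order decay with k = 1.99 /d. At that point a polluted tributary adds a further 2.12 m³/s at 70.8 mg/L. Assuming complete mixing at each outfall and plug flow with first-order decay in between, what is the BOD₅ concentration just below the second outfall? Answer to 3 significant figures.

After mixing, C = (37.00·0.8400 + 6.980·104.0) / 43.98 = 757.0/43.98 = 17.21 mg/L; combined flow 43.98 m³/s.
Applying C = C₀e^(−kt): 17.21 × 0.3158 = 5.436 mg/L.
Second outfall: C = (43.98·5.436 + 2.120·70.80)/46.10 = 8.442 mg/L.

8.44 mg/L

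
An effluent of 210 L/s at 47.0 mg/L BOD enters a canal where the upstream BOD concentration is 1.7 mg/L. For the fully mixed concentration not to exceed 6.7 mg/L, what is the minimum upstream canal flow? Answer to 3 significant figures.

Set C_mix = 6.7: (Q·1.700 + 210.0·47.00) / (Q + 210.0) = 6.7
→ Q = 210.0·(47.00 − 6.7)/(6.7 − 1.700) = 1693 L/s.

1690 L/s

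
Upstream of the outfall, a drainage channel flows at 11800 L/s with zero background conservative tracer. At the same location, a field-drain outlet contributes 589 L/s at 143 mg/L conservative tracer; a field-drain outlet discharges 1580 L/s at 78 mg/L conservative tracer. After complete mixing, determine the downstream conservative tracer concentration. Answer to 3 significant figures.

14.9 mg/L

Mass balance: C = (11800·0 + 589.0·143.0 + 1580·78.00) / 13970 = 207500/13970 = 14.85 mg/L.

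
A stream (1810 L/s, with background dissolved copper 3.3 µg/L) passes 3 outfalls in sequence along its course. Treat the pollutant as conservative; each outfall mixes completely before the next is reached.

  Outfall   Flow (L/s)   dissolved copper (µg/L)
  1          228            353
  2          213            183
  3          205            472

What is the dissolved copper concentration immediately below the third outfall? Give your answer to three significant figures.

90.5 µg/L

Outfall 1: combined Q = 2038 L/s; C = (1810·3.300 + 228.0·353.0)/2038 = 42.42 µg/L.
Outfall 2: combined Q = 2251 L/s; C = (2038·42.42 + 213.0·183.0)/2251 = 55.72 µg/L.
Outfall 3: combined Q = 2456 L/s; C = (2251·55.72 + 205.0·472.0)/2456 = 90.47 µg/L.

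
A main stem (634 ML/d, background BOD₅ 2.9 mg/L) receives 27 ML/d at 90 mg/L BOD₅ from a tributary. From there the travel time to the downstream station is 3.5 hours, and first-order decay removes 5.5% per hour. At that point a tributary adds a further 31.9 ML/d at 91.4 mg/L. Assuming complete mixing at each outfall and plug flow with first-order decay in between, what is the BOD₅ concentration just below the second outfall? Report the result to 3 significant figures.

9.26 mg/L

Mixed concentration C = ΣQC/ΣQ = (634.0·2.900 + 27.00·90.00) / 661.0 = 4269/661.0 = 6.458 mg/L; combined flow 661.0 ML/d.
5.5%/h lost → k = −ln(1 − 0.055) = 0.05657 h⁻¹.
Applying C = C₀e^(−kt): 6.458 × 0.8204 = 5.298 mg/L.
At the second outfall, C = (661.0·5.298 + 31.90·91.40) / (661.0 + 31.90) = 9.262 mg/L.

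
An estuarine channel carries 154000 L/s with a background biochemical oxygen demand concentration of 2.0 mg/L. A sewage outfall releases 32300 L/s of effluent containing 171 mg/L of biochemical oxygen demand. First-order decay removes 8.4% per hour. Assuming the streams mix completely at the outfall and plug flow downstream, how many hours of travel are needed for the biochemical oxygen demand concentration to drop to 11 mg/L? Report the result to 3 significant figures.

11.9 h

Mixed concentration C = ΣQC/ΣQ = (154000·2.000 + 32300·171.0) / 186300 = 5831000/186300 = 31.30 mg/L.
8.4%/h lost → k = −ln(1 − 0.084) = 0.08774 h⁻¹.
31.30·exp(−k·t) = 11 → t = ln(31.30/11)/k = 42910 s = 11.92 h.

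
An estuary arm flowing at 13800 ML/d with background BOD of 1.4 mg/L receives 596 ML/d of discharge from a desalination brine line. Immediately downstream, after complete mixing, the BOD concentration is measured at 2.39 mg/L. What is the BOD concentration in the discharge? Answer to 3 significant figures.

25.3 mg/L

Mass balance: 13800·1.400 + 596.0·Cₑ = 14400·2.390
→ Cₑ = (14400·2.390 − 13800·1.400) / 596.0 = 25.31 mg/L.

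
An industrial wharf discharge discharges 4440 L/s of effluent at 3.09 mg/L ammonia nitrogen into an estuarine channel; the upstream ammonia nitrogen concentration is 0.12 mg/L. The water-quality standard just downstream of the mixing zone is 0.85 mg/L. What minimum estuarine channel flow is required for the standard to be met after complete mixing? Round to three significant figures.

Set C_mix = 0.85: (Q·0.1200 + 4440·3.090) / (Q + 4440) = 0.85
→ Q = 4440·(3.090 − 0.85)/(0.85 − 0.1200) = 13620 L/s.

13600 L/s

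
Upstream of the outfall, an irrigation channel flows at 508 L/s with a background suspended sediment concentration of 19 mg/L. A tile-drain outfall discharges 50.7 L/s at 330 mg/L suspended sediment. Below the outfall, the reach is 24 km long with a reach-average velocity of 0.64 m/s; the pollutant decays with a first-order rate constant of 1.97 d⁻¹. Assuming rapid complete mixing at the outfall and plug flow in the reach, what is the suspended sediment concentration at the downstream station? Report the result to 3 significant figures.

20.1 mg/L

Flow-weighted average: C = (508.0·19.00 + 50.70·330.0) / 558.7 = 26380/558.7 = 47.22 mg/L.
Travel time t = 24·1000 / 0.64 = 37500 s = 10.42 h.
Decay over the reach: 47.22·exp(−kt) = 47.22·0.4253 = 20.08 mg/L.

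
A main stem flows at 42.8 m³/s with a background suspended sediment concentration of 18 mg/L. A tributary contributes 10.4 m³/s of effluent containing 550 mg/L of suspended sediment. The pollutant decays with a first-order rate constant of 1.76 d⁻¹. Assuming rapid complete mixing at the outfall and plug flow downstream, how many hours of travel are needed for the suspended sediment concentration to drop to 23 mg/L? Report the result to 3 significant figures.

After mixing, C = (42.80·18.00 + 10.40·550.0) / 53.20 = 6490/53.20 = 122.0 mg/L.
122.0·exp(−k·t) = 23 → t = ln(122.0/23)/k = 81910 s = 22.75 h.

22.8 h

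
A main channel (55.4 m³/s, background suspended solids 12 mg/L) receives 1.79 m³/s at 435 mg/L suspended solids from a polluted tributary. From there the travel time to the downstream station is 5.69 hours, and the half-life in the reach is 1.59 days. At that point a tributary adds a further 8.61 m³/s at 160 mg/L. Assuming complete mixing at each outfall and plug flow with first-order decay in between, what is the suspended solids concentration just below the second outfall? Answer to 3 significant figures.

40.7 mg/L

Mass balance: C = (55.40·12.00 + 1.790·435.0) / 57.19 = 1443/57.19 = 25.24 mg/L; combined flow 57.19 m³/s.
Half-life 1.59 d → k = ln 2 / 1.59 = 0.4359 d⁻¹.
Applying C = C₀e^(−kt): 25.24 × 0.9018 = 22.76 mg/L.
Second outfall: C = (57.19·22.76 + 8.610·160.0)/65.80 = 40.72 mg/L.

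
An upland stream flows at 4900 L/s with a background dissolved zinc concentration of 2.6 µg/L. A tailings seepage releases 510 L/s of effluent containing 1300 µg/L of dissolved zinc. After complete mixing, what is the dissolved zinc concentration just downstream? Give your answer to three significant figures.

125 µg/L

Conservation of mass: C = (4900·2.600 + 510.0·1300) / 5410 = 675700/5410 = 124.9 µg/L.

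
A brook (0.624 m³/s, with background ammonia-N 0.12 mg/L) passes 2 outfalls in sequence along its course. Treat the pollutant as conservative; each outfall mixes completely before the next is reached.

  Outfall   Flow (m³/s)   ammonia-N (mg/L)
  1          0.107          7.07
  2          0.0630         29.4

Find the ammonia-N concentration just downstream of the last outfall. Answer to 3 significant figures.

Outfall 1: combined Q = 0.7310 m³/s; C = (0.6240·0.1200 + 0.1070·7.070)/0.7310 = 1.137 mg/L.
Outfall 2: combined Q = 0.7940 m³/s; C = (0.7310·1.137 + 0.06300·29.40)/0.7940 = 3.380 mg/L.

3.38 mg/L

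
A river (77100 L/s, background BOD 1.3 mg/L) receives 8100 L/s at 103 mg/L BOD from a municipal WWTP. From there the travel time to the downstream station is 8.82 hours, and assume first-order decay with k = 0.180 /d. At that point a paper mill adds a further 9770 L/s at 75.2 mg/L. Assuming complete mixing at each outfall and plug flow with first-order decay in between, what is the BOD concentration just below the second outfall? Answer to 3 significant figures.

After mixing, C = (77100·1.300 + 8100·103.0) / 85200 = 934500/85200 = 10.97 mg/L; combined flow 85200 L/s.
First-order decay: C = 10.97·exp(−k·t) = 10.97·0.9360 = 10.27 mg/L.
Second outfall: C = (85200·10.27 + 9770·75.20)/94970 = 16.95 mg/L.

16.9 mg/L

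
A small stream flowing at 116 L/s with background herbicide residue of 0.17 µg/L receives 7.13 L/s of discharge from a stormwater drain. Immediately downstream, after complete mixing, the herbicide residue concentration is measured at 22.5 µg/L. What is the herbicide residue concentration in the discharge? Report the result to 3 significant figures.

Mass balance: 116.0·0.1700 + 7.130·Cₑ = 123.1·22.50
→ Cₑ = (123.1·22.50 − 116.0·0.1700) / 7.130 = 385.8 µg/L.

386 µg/L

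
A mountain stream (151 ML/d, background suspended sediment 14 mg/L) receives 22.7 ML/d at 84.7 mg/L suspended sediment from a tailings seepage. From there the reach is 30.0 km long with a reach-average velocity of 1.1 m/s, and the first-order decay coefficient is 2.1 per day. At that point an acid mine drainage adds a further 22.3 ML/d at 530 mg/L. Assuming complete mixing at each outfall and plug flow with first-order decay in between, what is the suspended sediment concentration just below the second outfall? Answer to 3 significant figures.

Mixed concentration C = ΣQC/ΣQ = (151.0·14.00 + 22.70·84.70) / 173.7 = 4037/173.7 = 23.24 mg/L; combined flow 173.7 ML/d.
Travel time t = 30.0·1000 / 1.1 = 27270 s = 7.576 h.
Applying C = C₀e^(−kt): 23.24 × 0.5154 = 11.98 mg/L.
Second outfall: C = (173.7·11.98 + 22.30·530.0)/196.0 = 70.92 mg/L.

70.9 mg/L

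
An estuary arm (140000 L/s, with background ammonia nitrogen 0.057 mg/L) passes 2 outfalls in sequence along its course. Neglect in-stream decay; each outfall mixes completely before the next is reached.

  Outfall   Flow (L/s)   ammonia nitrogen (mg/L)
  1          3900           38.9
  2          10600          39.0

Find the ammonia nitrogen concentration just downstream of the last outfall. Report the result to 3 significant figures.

Outfall 1: combined Q = 143900 L/s; C = (140000·0.05700 + 3900·38.90)/143900 = 1.110 mg/L.
Outfall 2: combined Q = 154500 L/s; C = (143900·1.110 + 10600·39.00)/154500 = 3.709 mg/L.

3.71 mg/L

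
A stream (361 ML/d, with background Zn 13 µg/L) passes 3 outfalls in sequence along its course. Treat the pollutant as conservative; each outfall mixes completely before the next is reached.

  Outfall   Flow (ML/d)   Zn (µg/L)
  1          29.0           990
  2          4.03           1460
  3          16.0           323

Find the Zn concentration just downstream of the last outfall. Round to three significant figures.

Below outfall 1: Q → 390.0 ML/d, C = (361.0·13.00 + 29.00·990.0)/390.0 = 85.65 µg/L.
Below outfall 2: Q → 394.0 ML/d, C = (390.0·85.65 + 4.030·1460)/394.0 = 99.71 µg/L.
Below outfall 3: Q → 410.0 ML/d, C = (394.0·99.71 + 16.00·323.0)/410.0 = 108.4 µg/L.

108 µg/L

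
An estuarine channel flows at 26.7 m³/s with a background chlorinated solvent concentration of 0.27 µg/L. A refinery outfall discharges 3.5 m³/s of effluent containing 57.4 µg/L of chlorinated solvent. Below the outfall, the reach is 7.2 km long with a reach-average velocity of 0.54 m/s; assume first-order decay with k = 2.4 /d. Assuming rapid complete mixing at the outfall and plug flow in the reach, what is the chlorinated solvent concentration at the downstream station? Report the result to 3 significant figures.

4.76 µg/L

Conservation of mass: C = (26.70·0.2700 + 3.500·57.40) / 30.20 = 208.1/30.20 = 6.891 µg/L.
Travel time t = 7.2·1000 / 0.54 = 13330 s = 3.704 h.
First-order decay: C = 6.891·exp(−k·t) = 6.891·0.6905 = 4.758 µg/L.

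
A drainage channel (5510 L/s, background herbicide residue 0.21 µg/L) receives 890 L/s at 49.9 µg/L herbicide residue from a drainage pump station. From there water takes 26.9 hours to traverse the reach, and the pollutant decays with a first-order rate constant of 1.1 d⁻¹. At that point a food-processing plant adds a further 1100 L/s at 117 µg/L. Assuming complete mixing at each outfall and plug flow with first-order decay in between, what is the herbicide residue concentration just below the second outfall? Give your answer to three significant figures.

After mixing, C = (5510·0.2100 + 890.0·49.90) / 6400 = 45570/6400 = 7.120 µg/L; combined flow 6400 L/s.
First-order decay: C = 7.120·exp(−k·t) = 7.120·0.2914 = 2.075 µg/L.
At the second outfall, C = (6400·2.075 + 1100·117.0) / (6400 + 1100) = 18.93 µg/L.

18.9 µg/L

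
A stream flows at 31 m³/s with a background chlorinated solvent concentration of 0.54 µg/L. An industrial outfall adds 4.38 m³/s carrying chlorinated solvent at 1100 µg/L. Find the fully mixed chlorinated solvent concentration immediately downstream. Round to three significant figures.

137 µg/L

Flow-weighted average: C = (31.00·0.5400 + 4.380·1100) / 35.38 = 4835/35.38 = 136.7 µg/L.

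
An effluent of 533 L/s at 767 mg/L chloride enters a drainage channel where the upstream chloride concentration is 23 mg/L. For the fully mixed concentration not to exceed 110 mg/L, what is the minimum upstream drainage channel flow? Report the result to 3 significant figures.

4030 L/s

Set C_mix = 110: (Q·23.00 + 533.0·767.0) / (Q + 533.0) = 110
→ Q = 533.0·(767.0 − 110)/(110 − 23.00) = 4025 L/s.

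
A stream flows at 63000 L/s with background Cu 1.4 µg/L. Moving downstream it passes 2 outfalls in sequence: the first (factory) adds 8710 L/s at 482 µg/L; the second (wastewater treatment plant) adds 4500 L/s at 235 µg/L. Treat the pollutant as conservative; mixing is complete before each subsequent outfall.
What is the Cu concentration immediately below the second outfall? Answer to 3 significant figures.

70.1 µg/L

After outfall 1: Q = 63000 + 8710 = 71710 L/s; C = (63000·1.400 + 8710·482.0)/71710 = 59.77 µg/L.
After outfall 2: Q = 71710 + 4500 = 76210 L/s; C = (71710·59.77 + 4500·235.0)/76210 = 70.12 µg/L.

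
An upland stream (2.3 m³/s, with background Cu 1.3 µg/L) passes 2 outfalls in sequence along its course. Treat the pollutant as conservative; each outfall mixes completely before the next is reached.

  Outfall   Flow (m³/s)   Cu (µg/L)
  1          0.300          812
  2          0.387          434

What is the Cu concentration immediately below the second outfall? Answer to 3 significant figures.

After outfall 1: Q = 2.300 + 0.3000 = 2.600 m³/s; C = (2.300·1.300 + 0.3000·812.0)/2.600 = 94.84 µg/L.
After outfall 2: Q = 2.600 + 0.3870 = 2.987 m³/s; C = (2.600·94.84 + 0.3870·434.0)/2.987 = 138.8 µg/L.

139 µg/L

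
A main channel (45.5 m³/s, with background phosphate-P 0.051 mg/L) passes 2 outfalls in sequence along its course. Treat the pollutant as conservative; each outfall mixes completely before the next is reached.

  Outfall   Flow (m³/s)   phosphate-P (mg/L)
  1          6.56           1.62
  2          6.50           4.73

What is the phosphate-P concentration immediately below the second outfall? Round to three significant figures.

After outfall 1: Q = 45.50 + 6.560 = 52.06 m³/s; C = (45.50·0.05100 + 6.560·1.620)/52.06 = 0.2487 mg/L.
After outfall 2: Q = 52.06 + 6.500 = 58.56 m³/s; C = (52.06·0.2487 + 6.500·4.730)/58.56 = 0.7461 mg/L.

0.746 mg/L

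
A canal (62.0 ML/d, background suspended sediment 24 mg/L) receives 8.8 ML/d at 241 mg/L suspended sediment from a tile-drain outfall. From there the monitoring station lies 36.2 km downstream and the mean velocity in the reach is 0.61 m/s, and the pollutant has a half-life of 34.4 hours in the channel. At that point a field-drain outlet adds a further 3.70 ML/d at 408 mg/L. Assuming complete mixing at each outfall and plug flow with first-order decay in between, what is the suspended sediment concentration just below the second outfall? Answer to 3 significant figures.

55.0 mg/L

After mixing, C = (62.00·24.00 + 8.800·241.0) / 70.80 = 3609/70.80 = 50.97 mg/L; combined flow 70.80 ML/d.
Travel time t = 36.2·1000 / 0.61 = 59340 s = 16.48 h.
Half-life 34.4 h → k = ln 2 / 34.4 = 0.02015 h⁻¹ = 0.4836 d⁻¹.
Decay over the reach: 50.97·exp(−kt) = 50.97·0.7174 = 36.57 mg/L.
At the second outfall, C = (70.80·36.57 + 3.700·408.0) / (70.80 + 3.700) = 55.01 mg/L.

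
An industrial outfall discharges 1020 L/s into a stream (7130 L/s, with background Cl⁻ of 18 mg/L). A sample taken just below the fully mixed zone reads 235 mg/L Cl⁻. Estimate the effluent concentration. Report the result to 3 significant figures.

Mass balance: 7130·18.00 + 1020·Cₑ = 8150·235.0
→ Cₑ = (8150·235.0 − 7130·18.00) / 1020 = 1752 mg/L.

1750 mg/L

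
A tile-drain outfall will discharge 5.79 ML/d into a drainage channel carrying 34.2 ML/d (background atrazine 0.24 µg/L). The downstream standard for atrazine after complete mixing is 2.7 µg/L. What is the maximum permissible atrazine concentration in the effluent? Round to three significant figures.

17.2 µg/L

At the limit, (Qr·Cr + Qe·Cₑ)/(Qr + Qe) = 2.7:
Cₑ = (39.99·2.7 − 34.20·0.2400) / 5.790 = 17.23 µg/L.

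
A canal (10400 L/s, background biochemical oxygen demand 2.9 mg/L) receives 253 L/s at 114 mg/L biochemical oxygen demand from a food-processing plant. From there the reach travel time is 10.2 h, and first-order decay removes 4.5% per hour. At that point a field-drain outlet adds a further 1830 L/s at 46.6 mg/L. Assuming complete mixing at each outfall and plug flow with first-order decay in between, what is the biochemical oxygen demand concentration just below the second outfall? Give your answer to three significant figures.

Conservation of mass: C = (10400·2.900 + 253.0·114.0) / 10650 = 59000/10650 = 5.539 mg/L; combined flow 10650 L/s.
4.5%/h lost → k = −ln(1 − 0.045) = 0.04604 h⁻¹.
After decay, C = 5.539 × e^(−kt) = 5.539 × 0.6252 = 3.463 mg/L.
Second outfall: C = (10650·3.463 + 1830·46.60)/12480 = 9.787 mg/L.

9.79 mg/L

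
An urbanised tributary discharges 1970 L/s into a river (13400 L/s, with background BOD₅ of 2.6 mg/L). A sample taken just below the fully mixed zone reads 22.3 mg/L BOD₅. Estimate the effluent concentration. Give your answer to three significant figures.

Mass balance: 13400·2.600 + 1970·Cₑ = 15370·22.30
→ Cₑ = (15370·22.30 − 13400·2.600) / 1970 = 156.3 mg/L.

156 mg/L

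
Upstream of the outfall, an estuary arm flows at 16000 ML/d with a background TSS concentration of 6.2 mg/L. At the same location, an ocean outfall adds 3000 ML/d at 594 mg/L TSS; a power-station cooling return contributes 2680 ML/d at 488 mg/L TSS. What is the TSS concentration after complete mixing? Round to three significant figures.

147 mg/L

After mixing, C = (16000·6.200 + 3000·594.0 + 2680·488.0) / 21680 = 3189000/21680 = 147.1 mg/L.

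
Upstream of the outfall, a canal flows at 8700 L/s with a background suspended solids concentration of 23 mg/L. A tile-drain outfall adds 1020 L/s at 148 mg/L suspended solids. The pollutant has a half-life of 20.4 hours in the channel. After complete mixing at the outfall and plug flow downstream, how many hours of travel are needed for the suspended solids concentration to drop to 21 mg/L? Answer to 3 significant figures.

16.0 h

Flow-weighted average: C = (8700·23.00 + 1020·148.0) / 9720 = 351100/9720 = 36.12 mg/L.
Half-life 20.4 h → k = ln 2 / 20.4 = 0.03398 h⁻¹ = 0.8155 d⁻¹.
36.12·exp(−k·t) = 21 → t = ln(36.12/21)/k = 57450 s = 15.96 h.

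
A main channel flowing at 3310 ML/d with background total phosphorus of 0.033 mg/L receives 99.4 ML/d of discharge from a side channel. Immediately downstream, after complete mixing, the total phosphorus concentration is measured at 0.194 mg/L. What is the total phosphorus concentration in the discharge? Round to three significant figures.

5.56 mg/L

Mass balance: 3310·0.03300 + 99.40·Cₑ = 3409·0.1940
→ Cₑ = (3409·0.1940 − 3310·0.03300) / 99.40 = 5.555 mg/L.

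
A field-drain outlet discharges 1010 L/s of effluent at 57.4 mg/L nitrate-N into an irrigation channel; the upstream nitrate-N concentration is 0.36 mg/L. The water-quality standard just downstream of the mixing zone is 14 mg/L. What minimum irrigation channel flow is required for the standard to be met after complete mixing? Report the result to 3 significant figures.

3210 L/s

Set C_mix = 14: (Q·0.3600 + 1010·57.40) / (Q + 1010) = 14
→ Q = 1010·(57.40 − 14)/(14 − 0.3600) = 3214 L/s.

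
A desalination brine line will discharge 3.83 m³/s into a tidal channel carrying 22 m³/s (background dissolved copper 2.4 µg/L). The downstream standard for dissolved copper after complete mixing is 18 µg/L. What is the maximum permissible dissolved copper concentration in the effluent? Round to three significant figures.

At the limit, (Qr·Cr + Qe·Cₑ)/(Qr + Qe) = 18:
Cₑ = (25.83·18 − 22.00·2.400) / 3.830 = 107.6 µg/L.

108 µg/L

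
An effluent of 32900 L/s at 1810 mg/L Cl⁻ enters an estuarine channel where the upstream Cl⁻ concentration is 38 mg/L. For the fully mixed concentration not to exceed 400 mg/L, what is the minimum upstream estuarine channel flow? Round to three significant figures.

Set C_mix = 400: (Q·38.00 + 32900·1810) / (Q + 32900) = 400
→ Q = 32900·(1810 − 400)/(400 − 38.00) = 128100 L/s.

128000 L/s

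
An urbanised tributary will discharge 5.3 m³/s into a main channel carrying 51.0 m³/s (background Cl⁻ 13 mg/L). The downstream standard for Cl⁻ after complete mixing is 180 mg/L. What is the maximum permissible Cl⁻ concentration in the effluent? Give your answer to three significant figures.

1790 mg/L

At the limit, (Qr·Cr + Qe·Cₑ)/(Qr + Qe) = 180:
Cₑ = (56.30·180 − 51.00·13.00) / 5.300 = 1787 mg/L.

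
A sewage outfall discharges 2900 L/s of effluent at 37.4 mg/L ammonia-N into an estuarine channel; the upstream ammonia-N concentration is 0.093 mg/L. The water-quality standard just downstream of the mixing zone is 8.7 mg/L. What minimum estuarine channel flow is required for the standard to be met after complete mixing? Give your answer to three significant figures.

9670 L/s

Set C_mix = 8.7: (Q·0.09300 + 2900·37.40) / (Q + 2900) = 8.7
→ Q = 2900·(37.40 − 8.7)/(8.7 − 0.09300) = 9670 L/s.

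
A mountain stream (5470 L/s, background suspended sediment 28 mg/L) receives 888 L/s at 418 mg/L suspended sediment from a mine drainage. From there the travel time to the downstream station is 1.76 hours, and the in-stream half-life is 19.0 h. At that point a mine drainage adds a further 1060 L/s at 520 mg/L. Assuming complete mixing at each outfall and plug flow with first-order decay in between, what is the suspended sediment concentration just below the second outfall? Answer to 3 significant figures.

141 mg/L

Mixed concentration C = ΣQC/ΣQ = (5470·28.00 + 888.0·418.0) / 6358 = 524300/6358 = 82.47 mg/L; combined flow 6358 L/s.
Half-life 19.0 h → k = ln 2 / 19.0 = 0.03648 h⁻¹ = 0.8756 d⁻¹.
After decay, C = 82.47 × e^(−kt) = 82.47 × 0.9378 = 77.34 mg/L.
Second outfall: C = (6358·77.34 + 1060·520.0)/7418 = 140.6 mg/L.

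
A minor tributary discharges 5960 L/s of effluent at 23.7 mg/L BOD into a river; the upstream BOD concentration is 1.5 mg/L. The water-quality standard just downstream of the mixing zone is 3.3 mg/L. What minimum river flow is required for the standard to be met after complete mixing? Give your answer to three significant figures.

67500 L/s

Set C_mix = 3.3: (Q·1.500 + 5960·23.70) / (Q + 5960) = 3.3
→ Q = 5960·(23.70 − 3.3)/(3.3 − 1.500) = 67550 L/s.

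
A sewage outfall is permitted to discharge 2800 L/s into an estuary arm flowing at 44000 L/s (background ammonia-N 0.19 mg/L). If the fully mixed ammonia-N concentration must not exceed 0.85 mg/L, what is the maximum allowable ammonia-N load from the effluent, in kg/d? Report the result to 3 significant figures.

Mass balance at the limit: 44000·0.1900 + 2800·Cₑ = 46800·0.85 → Cₑ = 11.22 mg/L.
2800 L/s = 2.800 m³/s. Load = 2.800 m³/s × 11.22 g/m³ × 86 400 s/d = 2715 kg/d.

2710 kg/d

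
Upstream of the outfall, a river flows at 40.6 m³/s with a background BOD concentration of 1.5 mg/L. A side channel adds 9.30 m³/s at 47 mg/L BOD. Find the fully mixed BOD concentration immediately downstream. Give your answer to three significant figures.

Conservation of mass: C = (40.60·1.500 + 9.300·47.00) / 49.90 = 498.0/49.90 = 9.980 mg/L.

9.98 mg/L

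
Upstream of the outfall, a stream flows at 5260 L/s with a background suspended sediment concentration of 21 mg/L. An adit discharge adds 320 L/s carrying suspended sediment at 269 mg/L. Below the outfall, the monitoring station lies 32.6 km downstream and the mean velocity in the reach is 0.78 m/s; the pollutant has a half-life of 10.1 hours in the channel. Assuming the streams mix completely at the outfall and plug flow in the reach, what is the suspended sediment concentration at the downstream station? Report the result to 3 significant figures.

After mixing, C = (5260·21.00 + 320.0·269.0) / 5580 = 196500/5580 = 35.22 mg/L.
Travel time t = 32.6·1000 / 0.78 = 41790 s = 11.61 h.
Half-life 10.1 h → k = ln 2 / 10.1 = 0.06863 h⁻¹ = 1.647 d⁻¹.
First-order decay: C = 35.22·exp(−k·t) = 35.22·0.4508 = 15.88 mg/L.

15.9 mg/L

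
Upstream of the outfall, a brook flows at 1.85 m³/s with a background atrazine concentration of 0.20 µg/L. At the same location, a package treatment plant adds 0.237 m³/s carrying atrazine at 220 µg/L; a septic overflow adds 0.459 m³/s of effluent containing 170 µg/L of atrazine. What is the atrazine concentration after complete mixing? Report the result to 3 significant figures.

51.3 µg/L

Mixed concentration C = ΣQC/ΣQ = (1.850·0.2000 + 0.2370·220.0 + 0.4590·170.0) / 2.546 = 130.5/2.546 = 51.27 µg/L.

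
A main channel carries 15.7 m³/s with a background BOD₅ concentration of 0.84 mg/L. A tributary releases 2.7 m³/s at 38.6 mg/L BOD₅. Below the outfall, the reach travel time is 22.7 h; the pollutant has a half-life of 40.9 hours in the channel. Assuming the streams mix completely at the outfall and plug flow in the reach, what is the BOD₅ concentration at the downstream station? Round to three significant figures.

4.34 mg/L

Conservation of mass: C = (15.70·0.8400 + 2.700·38.60) / 18.40 = 117.4/18.40 = 6.381 mg/L.
Half-life 40.9 h → k = ln 2 / 40.9 = 0.01695 h⁻¹ = 0.4067 d⁻¹.
Decay over the reach: 6.381·exp(−kt) = 6.381·0.6807 = 4.343 mg/L.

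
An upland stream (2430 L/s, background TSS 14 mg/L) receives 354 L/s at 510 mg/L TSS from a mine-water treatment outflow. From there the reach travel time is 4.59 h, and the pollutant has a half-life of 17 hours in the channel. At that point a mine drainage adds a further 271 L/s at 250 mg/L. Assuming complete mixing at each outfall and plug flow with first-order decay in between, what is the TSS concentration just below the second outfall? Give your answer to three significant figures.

80.4 mg/L

After mixing, C = (2430·14.00 + 354.0·510.0) / 2784 = 214600/2784 = 77.07 mg/L; combined flow 2784 L/s.
Half-life 17 h → k = ln 2 / 17 = 0.04077 h⁻¹ = 0.9786 d⁻¹.
Decay over the reach: 77.07·exp(−kt) = 77.07·0.8293 = 63.91 mg/L.
Second outfall: C = (2784·63.91 + 271.0·250.0)/3055 = 80.42 mg/L.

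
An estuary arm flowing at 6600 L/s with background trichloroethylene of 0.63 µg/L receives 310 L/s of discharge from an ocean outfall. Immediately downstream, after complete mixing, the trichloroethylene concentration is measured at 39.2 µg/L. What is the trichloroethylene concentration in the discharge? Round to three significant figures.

860 µg/L

Mass balance: 6600·0.6300 + 310.0·Cₑ = 6910·39.20
→ Cₑ = (6910·39.20 − 6600·0.6300) / 310.0 = 860.4 µg/L.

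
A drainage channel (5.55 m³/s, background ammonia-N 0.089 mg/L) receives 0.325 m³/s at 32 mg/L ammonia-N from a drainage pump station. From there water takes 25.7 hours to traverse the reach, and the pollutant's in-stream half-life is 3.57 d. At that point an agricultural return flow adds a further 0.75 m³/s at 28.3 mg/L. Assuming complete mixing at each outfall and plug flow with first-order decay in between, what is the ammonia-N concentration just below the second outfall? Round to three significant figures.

4.54 mg/L

Conservation of mass: C = (5.550·0.08900 + 0.3250·32.00) / 5.875 = 10.89/5.875 = 1.854 mg/L; combined flow 5.875 m³/s.
Half-life 3.57 d → k = ln 2 / 3.57 = 0.1942 d⁻¹.
First-order decay: C = 1.854·exp(−k·t) = 1.854·0.8123 = 1.506 mg/L.
At the second outfall, C = (5.875·1.506 + 0.7500·28.30) / (5.875 + 0.7500) = 4.539 mg/L.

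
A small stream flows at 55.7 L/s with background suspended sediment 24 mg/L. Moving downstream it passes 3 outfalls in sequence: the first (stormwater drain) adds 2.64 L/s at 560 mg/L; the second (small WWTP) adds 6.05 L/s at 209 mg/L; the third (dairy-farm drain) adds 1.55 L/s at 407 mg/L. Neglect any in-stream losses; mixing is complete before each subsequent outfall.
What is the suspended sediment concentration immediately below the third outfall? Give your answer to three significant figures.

After outfall 1: Q = 55.70 + 2.640 = 58.34 L/s; C = (55.70·24.00 + 2.640·560.0)/58.34 = 48.26 mg/L.
After outfall 2: Q = 58.34 + 6.050 = 64.39 L/s; C = (58.34·48.26 + 6.050·209.0)/64.39 = 63.36 mg/L.
After outfall 3: Q = 64.39 + 1.550 = 65.94 L/s; C = (64.39·63.36 + 1.550·407.0)/65.94 = 71.44 mg/L.

71.4 mg/L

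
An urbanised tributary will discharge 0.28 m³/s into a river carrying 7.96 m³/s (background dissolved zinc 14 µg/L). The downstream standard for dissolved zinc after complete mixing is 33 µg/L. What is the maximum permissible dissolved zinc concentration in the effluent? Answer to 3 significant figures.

573 µg/L

At the limit, (Qr·Cr + Qe·Cₑ)/(Qr + Qe) = 33:
Cₑ = (8.240·33 − 7.960·14.00) / 0.2800 = 573.1 µg/L.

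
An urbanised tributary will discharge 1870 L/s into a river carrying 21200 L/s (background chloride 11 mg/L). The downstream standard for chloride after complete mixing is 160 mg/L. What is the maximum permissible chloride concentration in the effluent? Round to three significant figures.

1850 mg/L

At the limit, (Qr·Cr + Qe·Cₑ)/(Qr + Qe) = 160:
Cₑ = (23070·160 − 21200·11.00) / 1870 = 1849 mg/L.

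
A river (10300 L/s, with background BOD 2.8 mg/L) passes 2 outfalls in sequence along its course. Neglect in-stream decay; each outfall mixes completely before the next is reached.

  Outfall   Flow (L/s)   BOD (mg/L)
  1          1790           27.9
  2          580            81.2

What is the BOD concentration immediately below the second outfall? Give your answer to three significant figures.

9.94 mg/L

Outfall 1: combined Q = 12090 L/s; C = (10300·2.800 + 1790·27.90)/12090 = 6.516 mg/L.
Outfall 2: combined Q = 12670 L/s; C = (12090·6.516 + 580.0·81.20)/12670 = 9.935 mg/L.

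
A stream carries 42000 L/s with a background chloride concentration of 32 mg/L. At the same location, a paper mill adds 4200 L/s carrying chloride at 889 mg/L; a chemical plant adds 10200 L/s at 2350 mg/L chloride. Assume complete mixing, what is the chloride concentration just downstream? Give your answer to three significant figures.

Conservation of mass: C = (42000·32.00 + 4200·889.0 + 10200·2350) / 56400 = 29050000/56400 = 515.0 mg/L.

515 mg/L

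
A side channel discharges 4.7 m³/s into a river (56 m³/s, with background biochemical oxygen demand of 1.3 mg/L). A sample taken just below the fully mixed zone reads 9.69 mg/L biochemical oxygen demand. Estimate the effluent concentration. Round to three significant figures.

110 mg/L

Mass balance: 56.00·1.300 + 4.700·Cₑ = 60.70·9.690
→ Cₑ = (60.70·9.690 − 56.00·1.300) / 4.700 = 109.7 mg/L.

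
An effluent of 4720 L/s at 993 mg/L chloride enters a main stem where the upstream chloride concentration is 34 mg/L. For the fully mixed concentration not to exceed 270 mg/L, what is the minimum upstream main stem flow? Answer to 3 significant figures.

Set C_mix = 270: (Q·34.00 + 4720·993.0) / (Q + 4720) = 270
→ Q = 4720·(993.0 − 270)/(270 − 34.00) = 14460 L/s.

14500 L/s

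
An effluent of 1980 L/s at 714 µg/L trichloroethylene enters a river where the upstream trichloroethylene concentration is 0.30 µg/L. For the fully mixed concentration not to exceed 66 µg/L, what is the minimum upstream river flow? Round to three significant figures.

19500 L/s

Set C_mix = 66: (Q·0.3000 + 1980·714.0) / (Q + 1980) = 66
→ Q = 1980·(714.0 − 66)/(66 − 0.3000) = 19530 L/s.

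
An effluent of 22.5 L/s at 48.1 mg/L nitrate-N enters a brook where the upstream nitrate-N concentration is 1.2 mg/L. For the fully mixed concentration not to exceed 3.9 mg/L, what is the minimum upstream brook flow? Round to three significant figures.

Set C_mix = 3.9: (Q·1.200 + 22.50·48.10) / (Q + 22.50) = 3.9
→ Q = 22.50·(48.10 − 3.9)/(3.9 − 1.200) = 368.3 L/s.

368 L/s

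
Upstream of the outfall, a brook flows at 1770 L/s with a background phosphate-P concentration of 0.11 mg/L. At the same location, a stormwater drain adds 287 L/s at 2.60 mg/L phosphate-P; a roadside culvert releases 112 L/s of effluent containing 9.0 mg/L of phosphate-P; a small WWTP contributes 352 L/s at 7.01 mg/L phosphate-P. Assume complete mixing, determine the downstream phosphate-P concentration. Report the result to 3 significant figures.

1.75 mg/L

Conservation of mass: C = (1770·0.1100 + 287.0·2.600 + 112.0·9.000 + 352.0·7.010) / 2521 = 4416/2521 = 1.752 mg/L.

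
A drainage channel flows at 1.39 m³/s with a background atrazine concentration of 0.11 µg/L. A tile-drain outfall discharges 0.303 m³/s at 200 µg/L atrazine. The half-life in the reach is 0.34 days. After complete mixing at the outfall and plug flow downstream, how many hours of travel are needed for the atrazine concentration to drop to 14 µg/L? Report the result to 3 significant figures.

11.1 h

Mass balance: C = (1.390·0.1100 + 0.3030·200.0) / 1.693 = 60.75/1.693 = 35.88 µg/L.
Half-life 0.34 d → k = ln 2 / 0.34 = 2.039 d⁻¹.
35.88·exp(−k·t) = 14 → t = ln(35.88/14)/k = 39890 s = 11.08 h.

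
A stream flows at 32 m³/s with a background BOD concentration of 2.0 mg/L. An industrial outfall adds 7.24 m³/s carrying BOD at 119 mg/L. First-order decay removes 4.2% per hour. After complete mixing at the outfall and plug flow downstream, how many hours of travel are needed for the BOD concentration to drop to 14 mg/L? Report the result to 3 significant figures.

12.2 h

After mixing, C = (32.00·2.000 + 7.240·119.0) / 39.24 = 925.6/39.24 = 23.59 mg/L.
4.2%/h lost → k = −ln(1 − 0.042) = 0.04291 h⁻¹.
23.59·exp(−k·t) = 14 → t = ln(23.59/14)/k = 43770 s = 12.16 h.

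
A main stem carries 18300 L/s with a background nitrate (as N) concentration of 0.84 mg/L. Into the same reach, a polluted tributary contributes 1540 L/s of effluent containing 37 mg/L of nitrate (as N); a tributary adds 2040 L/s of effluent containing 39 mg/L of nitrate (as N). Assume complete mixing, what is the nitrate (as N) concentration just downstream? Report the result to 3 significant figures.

6.94 mg/L

Mixed concentration C = ΣQC/ΣQ = (18300·0.8400 + 1540·37.00 + 2040·39.00) / 21880 = 151900/21880 = 6.943 mg/L.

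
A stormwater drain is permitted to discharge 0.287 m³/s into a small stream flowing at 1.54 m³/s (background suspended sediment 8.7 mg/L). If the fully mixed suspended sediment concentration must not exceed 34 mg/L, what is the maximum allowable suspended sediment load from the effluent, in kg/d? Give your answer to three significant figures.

4210 kg/d

Mass balance at the limit: 1.540·8.700 + 0.2870·Cₑ = 1.827·34 → Cₑ = 169.8 mg/L.
Load = 0.2870 m³/s × 169.8 g/m³ × 86 400 s/d = 4209 kg/d.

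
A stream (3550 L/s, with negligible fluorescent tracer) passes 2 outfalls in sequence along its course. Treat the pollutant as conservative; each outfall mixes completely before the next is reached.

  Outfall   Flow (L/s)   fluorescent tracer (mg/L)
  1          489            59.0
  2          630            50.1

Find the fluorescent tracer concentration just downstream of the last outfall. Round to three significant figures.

Below outfall 1: Q → 4039 L/s, C = (3550·0 + 489.0·59.00)/4039 = 7.143 mg/L.
Below outfall 2: Q → 4669 L/s, C = (4039·7.143 + 630.0·50.10)/4669 = 12.94 mg/L.

12.9 mg/L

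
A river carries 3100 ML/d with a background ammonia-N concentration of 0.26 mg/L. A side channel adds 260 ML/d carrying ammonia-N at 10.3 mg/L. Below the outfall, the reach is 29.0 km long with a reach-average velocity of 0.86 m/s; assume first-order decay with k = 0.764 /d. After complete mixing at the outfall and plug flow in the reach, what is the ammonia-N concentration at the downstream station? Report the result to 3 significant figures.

0.770 mg/L

After mixing, C = (3100·0.2600 + 260.0·10.30) / 3360 = 3484/3360 = 1.037 mg/L.
Travel time t = 29.0·1000 / 0.86 = 33720 s = 9.367 h.
After decay, C = 1.037 × e^(−kt) = 1.037 × 0.7422 = 0.7696 mg/L.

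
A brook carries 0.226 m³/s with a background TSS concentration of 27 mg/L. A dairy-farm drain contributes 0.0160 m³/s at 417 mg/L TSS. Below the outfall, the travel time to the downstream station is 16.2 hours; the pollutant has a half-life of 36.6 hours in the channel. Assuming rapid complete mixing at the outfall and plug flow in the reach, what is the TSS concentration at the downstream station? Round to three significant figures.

After mixing, C = (0.2260·27.00 + 0.01600·417.0) / 0.2420 = 12.77/0.2420 = 52.79 mg/L.
Half-life 36.6 h → k = ln 2 / 36.6 = 0.01894 h⁻¹ = 0.4545 d⁻¹.
Applying C = C₀e^(−kt): 52.79 × 0.7358 = 38.84 mg/L.

38.8 mg/L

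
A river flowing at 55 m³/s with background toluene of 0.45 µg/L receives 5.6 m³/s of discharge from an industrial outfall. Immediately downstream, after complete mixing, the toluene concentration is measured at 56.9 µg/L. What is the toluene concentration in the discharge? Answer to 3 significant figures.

Mass balance: 55.00·0.4500 + 5.600·Cₑ = 60.60·56.90
→ Cₑ = (60.60·56.90 − 55.00·0.4500) / 5.600 = 611.3 µg/L.

611 µg/L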